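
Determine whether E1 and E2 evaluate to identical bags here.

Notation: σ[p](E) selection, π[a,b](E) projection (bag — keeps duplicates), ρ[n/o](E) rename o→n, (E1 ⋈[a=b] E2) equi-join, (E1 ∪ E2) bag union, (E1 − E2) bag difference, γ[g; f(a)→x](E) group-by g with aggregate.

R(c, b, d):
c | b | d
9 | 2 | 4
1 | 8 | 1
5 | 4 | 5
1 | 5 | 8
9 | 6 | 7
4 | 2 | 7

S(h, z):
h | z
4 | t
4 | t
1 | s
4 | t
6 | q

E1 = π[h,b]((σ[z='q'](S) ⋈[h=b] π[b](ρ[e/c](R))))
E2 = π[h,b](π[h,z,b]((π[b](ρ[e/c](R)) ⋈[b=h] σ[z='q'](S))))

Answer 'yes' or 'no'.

E1 stepwise |·|:
  S → 5
  σ[z='q'](S) → 1
  R → 6
  ρ[e/c](R) → 6
  π[b](ρ[e/c](R)) → 6
  (σ[z='q'](S) ⋈[h=b] π[b](ρ[e/c](R))) → 1
  π[h,b]((σ[z='q'](S) ⋈[h=b] π[b](ρ[e/c](R)))) → 1
E2 stepwise |·|:
  R → 6
  ρ[e/c](R) → 6
  π[b](ρ[e/c](R)) → 6
  S → 5
  σ[z='q'](S) → 1
  (π[b](ρ[e/c](R)) ⋈[b=h] σ[z='q'](S)) → 1
  π[h,z,b]((π[b](ρ[e/c](R)) ⋈[b=h] σ[z='q'](S))) → 1
  π[h,b](π[h,z,b]((π[b](ρ[e/c](R)) ⋈[b=h] σ[z='q'](S)))) → 1

E1 and E2 produce the same multiset:
h | b
6 | 6

yes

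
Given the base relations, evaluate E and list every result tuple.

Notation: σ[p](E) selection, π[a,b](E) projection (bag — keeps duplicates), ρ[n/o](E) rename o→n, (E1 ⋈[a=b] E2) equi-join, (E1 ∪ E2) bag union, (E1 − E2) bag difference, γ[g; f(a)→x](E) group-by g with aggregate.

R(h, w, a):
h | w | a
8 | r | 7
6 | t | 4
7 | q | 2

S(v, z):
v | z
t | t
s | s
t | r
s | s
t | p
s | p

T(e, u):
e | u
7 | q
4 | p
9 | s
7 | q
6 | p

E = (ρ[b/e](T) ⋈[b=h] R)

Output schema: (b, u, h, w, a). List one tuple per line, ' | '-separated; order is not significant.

Per-node cardinality:
  T → 5
  ρ[b/e](T) → 5
  R → 3
  (ρ[b/e](T) ⋈[b=h] R) → 3

== RESULT ==
b | u | h | w | a
6 | p | 6 | t | 4
7 | q | 7 | q | 2
7 | q | 7 | q | 2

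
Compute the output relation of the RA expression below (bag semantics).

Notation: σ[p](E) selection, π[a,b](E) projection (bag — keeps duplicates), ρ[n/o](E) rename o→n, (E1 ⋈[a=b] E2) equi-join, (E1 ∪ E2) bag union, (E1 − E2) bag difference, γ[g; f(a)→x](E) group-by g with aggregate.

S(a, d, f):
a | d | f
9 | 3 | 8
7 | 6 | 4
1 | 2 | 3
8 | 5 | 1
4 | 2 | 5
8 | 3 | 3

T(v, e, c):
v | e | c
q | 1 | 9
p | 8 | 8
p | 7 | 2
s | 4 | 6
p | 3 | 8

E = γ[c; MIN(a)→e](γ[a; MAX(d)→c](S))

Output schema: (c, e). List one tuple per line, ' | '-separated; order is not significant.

Row counts bottom-up:
  S → 6
  γ[a; MAX(d)→c](S) → 5
  γ[c; MIN(a)→e](γ[a; MAX(d)→c](S)) → 4

== RESULT ==
c | e
2 | 1
3 | 9
5 | 8
6 | 7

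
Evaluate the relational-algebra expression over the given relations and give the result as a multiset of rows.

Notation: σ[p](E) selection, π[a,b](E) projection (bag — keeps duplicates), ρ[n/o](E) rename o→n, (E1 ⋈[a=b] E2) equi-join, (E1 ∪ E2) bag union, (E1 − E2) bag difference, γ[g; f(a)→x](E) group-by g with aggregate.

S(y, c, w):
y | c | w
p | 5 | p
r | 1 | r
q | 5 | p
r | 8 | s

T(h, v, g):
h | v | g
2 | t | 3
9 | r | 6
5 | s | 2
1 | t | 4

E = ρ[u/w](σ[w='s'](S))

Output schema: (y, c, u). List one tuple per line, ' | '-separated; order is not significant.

Row counts bottom-up:
  S → 4
  σ[w='s'](S) → 1
  ρ[u/w](σ[w='s'](S)) → 1

== RESULT ==
y | c | u
r | 8 | s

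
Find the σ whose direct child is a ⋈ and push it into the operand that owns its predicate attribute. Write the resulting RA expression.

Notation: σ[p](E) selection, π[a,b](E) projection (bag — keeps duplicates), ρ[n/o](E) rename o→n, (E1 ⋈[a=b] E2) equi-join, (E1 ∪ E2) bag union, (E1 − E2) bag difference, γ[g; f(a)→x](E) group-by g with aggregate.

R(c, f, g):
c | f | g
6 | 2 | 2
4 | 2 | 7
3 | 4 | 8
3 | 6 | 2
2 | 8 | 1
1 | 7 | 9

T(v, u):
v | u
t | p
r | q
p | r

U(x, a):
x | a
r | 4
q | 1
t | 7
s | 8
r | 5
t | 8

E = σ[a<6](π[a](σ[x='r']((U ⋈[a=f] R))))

σ filters on x, owned by the left side.
E' = σ[a<6](π[a]((σ[x='r'](U) ⋈[a=f] R)))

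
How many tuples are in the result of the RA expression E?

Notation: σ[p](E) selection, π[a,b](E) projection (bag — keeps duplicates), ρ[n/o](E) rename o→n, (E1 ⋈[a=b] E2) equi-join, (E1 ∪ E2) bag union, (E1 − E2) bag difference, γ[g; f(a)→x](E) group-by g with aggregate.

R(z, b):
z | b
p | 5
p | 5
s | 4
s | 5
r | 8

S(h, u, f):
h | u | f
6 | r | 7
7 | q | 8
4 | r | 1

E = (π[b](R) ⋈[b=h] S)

Subexpression sizes:
  R → 5
  π[b](R) → 5
  S → 3
  (π[b](R) ⋈[b=h] S) → 1

|E| = 1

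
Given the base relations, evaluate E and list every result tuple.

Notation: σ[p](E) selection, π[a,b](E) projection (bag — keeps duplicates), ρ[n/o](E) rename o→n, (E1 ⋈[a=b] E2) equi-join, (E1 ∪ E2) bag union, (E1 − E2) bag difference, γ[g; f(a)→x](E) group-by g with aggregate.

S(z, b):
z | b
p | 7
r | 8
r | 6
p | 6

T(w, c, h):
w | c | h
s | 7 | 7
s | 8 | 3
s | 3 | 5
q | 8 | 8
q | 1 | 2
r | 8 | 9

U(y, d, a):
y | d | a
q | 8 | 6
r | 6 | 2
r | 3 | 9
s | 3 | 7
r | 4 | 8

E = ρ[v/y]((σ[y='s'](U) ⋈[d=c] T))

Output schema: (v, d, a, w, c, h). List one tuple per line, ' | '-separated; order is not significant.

Per-node cardinality:
  U → 5
  σ[y='s'](U) → 1
  T → 6
  (σ[y='s'](U) ⋈[d=c] T) → 1
  ρ[v/y]((σ[y='s'](U) ⋈[d=c] T)) → 1

== RESULT ==
v | d | a | w | c | h
s | 3 | 7 | s | 3 | 5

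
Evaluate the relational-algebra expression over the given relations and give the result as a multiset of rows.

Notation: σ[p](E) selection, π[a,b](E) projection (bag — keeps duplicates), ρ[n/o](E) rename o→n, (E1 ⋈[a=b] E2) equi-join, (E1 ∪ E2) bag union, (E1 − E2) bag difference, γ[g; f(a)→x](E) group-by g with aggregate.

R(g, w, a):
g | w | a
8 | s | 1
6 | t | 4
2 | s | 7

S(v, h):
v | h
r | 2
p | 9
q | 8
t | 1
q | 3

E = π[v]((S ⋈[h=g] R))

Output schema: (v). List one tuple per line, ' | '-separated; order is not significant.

Row counts bottom-up:
  S → 5
  R → 3
  (S ⋈[h=g] R) → 2
  π[v]((S ⋈[h=g] R)) → 2

== RESULT ==
v
q
r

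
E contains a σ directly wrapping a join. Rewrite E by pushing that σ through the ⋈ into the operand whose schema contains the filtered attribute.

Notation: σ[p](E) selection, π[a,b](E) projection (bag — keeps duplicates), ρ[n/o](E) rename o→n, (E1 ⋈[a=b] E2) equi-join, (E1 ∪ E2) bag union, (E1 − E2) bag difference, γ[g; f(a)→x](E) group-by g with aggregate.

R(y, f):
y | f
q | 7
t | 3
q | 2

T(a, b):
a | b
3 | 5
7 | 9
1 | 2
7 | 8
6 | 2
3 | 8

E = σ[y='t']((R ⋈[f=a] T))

σ filters on y, owned by the left side.
E' = (σ[y='t'](R) ⋈[f=a] T)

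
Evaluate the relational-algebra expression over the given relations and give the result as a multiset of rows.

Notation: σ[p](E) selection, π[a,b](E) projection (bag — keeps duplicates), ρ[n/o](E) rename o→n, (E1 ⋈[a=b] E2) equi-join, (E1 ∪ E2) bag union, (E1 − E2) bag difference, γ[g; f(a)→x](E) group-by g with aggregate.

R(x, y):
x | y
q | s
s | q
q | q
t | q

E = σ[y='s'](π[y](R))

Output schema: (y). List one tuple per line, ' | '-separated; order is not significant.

Per-node cardinality:
  R → 4
  π[y](R) → 4
  σ[y='s'](π[y](R)) → 1

== RESULT ==
y
s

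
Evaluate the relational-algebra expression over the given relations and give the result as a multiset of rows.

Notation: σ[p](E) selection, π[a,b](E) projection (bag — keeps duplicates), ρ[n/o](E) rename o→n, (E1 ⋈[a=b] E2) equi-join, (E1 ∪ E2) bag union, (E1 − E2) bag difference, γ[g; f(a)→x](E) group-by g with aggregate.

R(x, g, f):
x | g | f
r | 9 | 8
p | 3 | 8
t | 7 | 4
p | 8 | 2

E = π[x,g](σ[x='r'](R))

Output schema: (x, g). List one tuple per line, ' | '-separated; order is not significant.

Row counts bottom-up:
  R → 4
  σ[x='r'](R) → 1
  π[x,g](σ[x='r'](R)) → 1

== RESULT ==
x | g
r | 9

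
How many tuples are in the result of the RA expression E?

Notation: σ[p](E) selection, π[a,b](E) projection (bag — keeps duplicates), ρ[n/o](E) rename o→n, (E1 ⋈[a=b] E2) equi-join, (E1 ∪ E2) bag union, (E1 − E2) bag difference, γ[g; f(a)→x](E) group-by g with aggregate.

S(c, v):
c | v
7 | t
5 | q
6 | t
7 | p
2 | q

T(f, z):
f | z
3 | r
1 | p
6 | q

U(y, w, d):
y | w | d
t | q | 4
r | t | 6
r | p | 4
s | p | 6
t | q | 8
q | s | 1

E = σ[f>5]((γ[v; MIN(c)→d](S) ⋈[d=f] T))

Per-node cardinality:
  S → 5
  γ[v; MIN(c)→d](S) → 3
  T → 3
  (γ[v; MIN(c)→d](S) ⋈[d=f] T) → 1
  σ[f>5]((γ[v; MIN(c)→d](S) ⋈[d=f] T)) → 1

|E| = 1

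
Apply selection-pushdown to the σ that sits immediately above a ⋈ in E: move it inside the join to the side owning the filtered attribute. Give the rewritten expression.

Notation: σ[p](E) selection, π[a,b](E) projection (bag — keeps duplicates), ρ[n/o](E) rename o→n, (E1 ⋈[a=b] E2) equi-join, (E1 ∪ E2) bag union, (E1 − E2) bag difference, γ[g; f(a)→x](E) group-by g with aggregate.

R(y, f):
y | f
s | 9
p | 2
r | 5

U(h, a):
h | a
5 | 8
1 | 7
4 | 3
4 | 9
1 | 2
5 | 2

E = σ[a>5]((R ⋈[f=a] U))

σ filters on a, owned by the right side.
E' = (R ⋈[f=a] σ[a>5](U))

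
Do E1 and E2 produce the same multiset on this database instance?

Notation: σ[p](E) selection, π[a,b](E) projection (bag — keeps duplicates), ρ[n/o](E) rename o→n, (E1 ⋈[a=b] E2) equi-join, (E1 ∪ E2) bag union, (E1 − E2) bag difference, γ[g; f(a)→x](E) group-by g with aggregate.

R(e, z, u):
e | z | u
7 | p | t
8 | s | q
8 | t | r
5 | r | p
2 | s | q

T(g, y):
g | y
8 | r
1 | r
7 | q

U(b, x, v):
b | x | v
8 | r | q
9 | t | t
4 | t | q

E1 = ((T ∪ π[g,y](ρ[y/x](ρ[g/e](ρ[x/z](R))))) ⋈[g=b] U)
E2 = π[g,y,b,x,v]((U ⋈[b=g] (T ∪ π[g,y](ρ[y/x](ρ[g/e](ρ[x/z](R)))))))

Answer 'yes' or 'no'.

E1 stepwise |·|:
  T → 3
  R → 5
  ρ[x/z](R) → 5
  ρ[g/e](ρ[x/z](R)) → 5
  ρ[y/x](ρ[g/e](ρ[x/z](R))) → 5
  π[g,y](ρ[y/x](ρ[g/e](ρ[x/z](R)))) → 5
  (T ∪ π[g,y](ρ[y/x](ρ[g/e](ρ[x/z](R))))) → 8
  U → 3
  ((T ∪ π[g,y](ρ[y/x](ρ[g/e](ρ[x/z](R))))) ⋈[g=b] U) → 3
E2 stepwise |·|:
  U → 3
  T → 3
  R → 5
  ρ[x/z](R) → 5
  ρ[g/e](ρ[x/z](R)) → 5
  ρ[y/x](ρ[g/e](ρ[x/z](R))) → 5
  π[g,y](ρ[y/x](ρ[g/e](ρ[x/z](R)))) → 5
  (T ∪ π[g,y](ρ[y/x](ρ[g/e](ρ[x/z](R))))) → 8
  (U ⋈[b=g] (T ∪ π[g,y](ρ[y/x](ρ[g/e](ρ[x/z](R)))))) → 3
  π[g,y,b,x,v]((U ⋈[b=g] (T ∪ π[g,y](ρ[y/x](ρ[g/e](ρ[x/z](R))))))) → 3

E1 and E2 produce the same multiset:
g | y | b | x | v
8 | r | 8 | r | q
8 | s | 8 | r | q
8 | t | 8 | r | q

yes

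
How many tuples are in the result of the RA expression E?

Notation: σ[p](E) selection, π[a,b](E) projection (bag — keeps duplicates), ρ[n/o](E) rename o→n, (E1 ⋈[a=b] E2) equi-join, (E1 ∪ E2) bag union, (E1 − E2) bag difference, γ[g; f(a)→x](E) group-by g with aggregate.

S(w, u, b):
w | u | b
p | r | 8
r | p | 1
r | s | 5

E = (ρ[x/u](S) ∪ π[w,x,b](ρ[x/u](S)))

Row counts bottom-up:
  S → 3
  ρ[x/u](S) → 3
  S → 3
  ρ[x/u](S) → 3
  π[w,x,b](ρ[x/u](S)) → 3
  (ρ[x/u](S) ∪ π[w,x,b](ρ[x/u](S))) → 6

|E| = 6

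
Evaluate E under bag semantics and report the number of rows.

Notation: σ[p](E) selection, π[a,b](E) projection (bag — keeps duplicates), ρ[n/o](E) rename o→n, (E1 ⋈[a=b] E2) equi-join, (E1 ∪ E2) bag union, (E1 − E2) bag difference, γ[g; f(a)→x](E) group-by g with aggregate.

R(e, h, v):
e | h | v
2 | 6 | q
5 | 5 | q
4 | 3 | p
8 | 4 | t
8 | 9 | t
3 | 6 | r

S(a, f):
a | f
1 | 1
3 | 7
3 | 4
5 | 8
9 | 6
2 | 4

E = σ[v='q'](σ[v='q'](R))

Subexpression sizes:
  R → 6
  σ[v='q'](R) → 2
  σ[v='q'](σ[v='q'](R)) → 2

|E| = 2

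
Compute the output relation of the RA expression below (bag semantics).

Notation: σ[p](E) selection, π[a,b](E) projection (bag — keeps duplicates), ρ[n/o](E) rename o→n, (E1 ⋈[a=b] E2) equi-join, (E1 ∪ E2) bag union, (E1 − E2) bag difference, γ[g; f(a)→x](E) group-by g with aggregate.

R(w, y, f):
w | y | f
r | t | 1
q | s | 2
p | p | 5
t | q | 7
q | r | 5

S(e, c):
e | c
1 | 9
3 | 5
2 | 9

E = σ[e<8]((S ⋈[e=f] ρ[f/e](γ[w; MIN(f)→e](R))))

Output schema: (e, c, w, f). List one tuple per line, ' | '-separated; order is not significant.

Subexpression sizes:
  S → 3
  R → 5
  γ[w; MIN(f)→e](R) → 4
  ρ[f/e](γ[w; MIN(f)→e](R)) → 4
  (S ⋈[e=f] ρ[f/e](γ[w; MIN(f)→e](R))) → 2
  σ[e<8]((S ⋈[e=f] ρ[f/e](γ[w; MIN(f)→e](R)))) → 2

== RESULT ==
e | c | w | f
1 | 9 | r | 1
2 | 9 | q | 2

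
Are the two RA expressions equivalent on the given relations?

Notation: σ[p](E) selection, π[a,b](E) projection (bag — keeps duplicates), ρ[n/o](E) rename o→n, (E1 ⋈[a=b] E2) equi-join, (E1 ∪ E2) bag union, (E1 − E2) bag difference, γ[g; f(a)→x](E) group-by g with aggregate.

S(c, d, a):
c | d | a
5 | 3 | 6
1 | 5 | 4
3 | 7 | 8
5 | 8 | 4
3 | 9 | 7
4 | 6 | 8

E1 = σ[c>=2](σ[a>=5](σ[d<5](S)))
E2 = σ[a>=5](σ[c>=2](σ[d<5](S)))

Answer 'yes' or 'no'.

E1 per-node cardinality:
  S → 6
  σ[d<5](S) → 1
  σ[a>=5](σ[d<5](S)) → 1
  σ[c>=2](σ[a>=5](σ[d<5](S))) → 1
E2 per-node cardinality:
  S → 6
  σ[d<5](S) → 1
  σ[c>=2](σ[d<5](S)) → 1
  σ[a>=5](σ[c>=2](σ[d<5](S))) → 1

E1 and E2 produce the same multiset:
c | d | a
5 | 3 | 6

yes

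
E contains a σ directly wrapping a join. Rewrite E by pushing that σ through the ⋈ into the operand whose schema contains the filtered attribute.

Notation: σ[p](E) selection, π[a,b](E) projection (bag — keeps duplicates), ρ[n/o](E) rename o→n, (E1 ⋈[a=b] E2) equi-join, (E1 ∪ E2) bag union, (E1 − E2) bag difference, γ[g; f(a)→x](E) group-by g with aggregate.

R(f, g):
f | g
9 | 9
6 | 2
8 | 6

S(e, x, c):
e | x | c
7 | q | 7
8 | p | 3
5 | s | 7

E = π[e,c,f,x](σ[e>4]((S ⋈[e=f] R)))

σ filters on e, owned by the left side.
E' = π[e,c,f,x]((σ[e>4](S) ⋈[e=f] R))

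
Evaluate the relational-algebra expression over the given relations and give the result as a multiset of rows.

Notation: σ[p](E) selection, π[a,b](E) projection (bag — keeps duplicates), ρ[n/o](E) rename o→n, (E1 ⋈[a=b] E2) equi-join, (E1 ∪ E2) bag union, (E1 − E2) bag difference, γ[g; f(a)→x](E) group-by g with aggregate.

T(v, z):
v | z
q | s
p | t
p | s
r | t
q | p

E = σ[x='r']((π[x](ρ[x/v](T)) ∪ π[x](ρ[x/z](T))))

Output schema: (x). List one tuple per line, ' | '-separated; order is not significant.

Per-node cardinality:
  T → 5
  ρ[x/v](T) → 5
  π[x](ρ[x/v](T)) → 5
  T → 5
  ρ[x/z](T) → 5
  π[x](ρ[x/z](T)) → 5
  (π[x](ρ[x/v](T)) ∪ π[x](ρ[x/z](T))) → 10
  σ[x='r']((π[x](ρ[x/v](T)) ∪ π[x](ρ[x/z](T)))) → 1

== RESULT ==
x
r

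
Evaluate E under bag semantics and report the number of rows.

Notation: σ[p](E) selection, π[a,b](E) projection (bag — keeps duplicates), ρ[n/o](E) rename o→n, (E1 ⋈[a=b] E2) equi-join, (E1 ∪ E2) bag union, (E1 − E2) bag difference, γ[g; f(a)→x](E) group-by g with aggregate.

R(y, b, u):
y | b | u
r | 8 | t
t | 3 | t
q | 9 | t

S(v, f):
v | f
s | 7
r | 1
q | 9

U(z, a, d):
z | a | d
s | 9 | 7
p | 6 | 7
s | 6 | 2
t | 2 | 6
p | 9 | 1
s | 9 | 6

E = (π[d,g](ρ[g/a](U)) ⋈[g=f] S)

Subexpression sizes:
  U → 6
  ρ[g/a](U) → 6
  π[d,g](ρ[g/a](U)) → 6
  S → 3
  (π[d,g](ρ[g/a](U)) ⋈[g=f] S) → 3

|E| = 3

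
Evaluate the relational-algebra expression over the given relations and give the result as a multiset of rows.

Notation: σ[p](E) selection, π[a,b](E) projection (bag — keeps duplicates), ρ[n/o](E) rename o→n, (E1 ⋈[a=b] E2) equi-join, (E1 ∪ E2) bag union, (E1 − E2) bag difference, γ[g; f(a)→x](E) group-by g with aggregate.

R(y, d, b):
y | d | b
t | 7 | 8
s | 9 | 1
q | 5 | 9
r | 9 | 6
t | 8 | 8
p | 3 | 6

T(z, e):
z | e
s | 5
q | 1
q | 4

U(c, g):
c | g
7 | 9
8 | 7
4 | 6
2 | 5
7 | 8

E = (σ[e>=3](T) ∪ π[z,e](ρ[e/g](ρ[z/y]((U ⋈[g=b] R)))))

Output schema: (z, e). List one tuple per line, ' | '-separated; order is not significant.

Subexpression sizes:
  T → 3
  σ[e>=3](T) → 2
  U → 5
  R → 6
  (U ⋈[g=b] R) → 5
  ρ[z/y]((U ⋈[g=b] R)) → 5
  ρ[e/g](ρ[z/y]((U ⋈[g=b] R))) → 5
  π[z,e](ρ[e/g](ρ[z/y]((U ⋈[g=b] R)))) → 5
  (σ[e>=3](T) ∪ π[z,e](ρ[e/g](ρ[z/y]((U ⋈[g=b] R))))) → 7

== RESULT ==
z | e
p | 6
q | 4
q | 9
r | 6
s | 5
t | 8
t | 8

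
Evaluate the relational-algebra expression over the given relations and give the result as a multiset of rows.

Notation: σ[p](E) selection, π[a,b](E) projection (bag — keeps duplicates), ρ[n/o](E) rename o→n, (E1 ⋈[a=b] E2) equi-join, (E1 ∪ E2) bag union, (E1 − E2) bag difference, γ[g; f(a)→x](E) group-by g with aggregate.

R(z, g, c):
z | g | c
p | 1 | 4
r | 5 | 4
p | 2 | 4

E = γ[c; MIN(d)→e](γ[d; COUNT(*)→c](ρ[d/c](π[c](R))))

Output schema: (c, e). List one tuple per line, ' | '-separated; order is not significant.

Subexpression sizes:
  R → 3
  π[c](R) → 3
  ρ[d/c](π[c](R)) → 3
  γ[d; COUNT(*)→c](ρ[d/c](π[c](R))) → 1
  γ[c; MIN(d)→e](γ[d; COUNT(*)→c](ρ[d/c](π[c](R)))) → 1

== RESULT ==
c | e
3 | 4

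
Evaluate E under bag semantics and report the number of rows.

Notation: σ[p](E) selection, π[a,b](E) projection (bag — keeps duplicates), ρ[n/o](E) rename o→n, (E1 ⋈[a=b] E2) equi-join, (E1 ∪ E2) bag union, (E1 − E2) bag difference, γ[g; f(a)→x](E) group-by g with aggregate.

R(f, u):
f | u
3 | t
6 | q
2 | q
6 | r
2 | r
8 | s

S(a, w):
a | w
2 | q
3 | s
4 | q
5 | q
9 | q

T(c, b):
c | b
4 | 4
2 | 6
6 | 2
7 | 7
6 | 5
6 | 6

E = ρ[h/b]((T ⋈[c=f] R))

Subexpression sizes:
  T → 6
  R → 6
  (T ⋈[c=f] R) → 8
  ρ[h/b]((T ⋈[c=f] R)) → 8

|E| = 8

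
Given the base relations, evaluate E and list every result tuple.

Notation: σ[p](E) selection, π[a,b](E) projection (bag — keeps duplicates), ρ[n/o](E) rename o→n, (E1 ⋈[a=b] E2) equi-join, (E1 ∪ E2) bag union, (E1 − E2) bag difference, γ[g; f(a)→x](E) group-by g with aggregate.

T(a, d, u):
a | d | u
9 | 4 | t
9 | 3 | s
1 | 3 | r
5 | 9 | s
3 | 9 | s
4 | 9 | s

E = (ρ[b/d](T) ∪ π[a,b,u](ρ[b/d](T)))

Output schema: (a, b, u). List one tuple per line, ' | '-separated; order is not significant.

Stepwise |·|:
  T → 6
  ρ[b/d](T) → 6
  T → 6
  ρ[b/d](T) → 6
  π[a,b,u](ρ[b/d](T)) → 6
  (ρ[b/d](T) ∪ π[a,b,u](ρ[b/d](T))) → 12

== RESULT ==
a | b | u
1 | 3 | r
1 | 3 | r
3 | 9 | s
3 | 9 | s
4 | 9 | s
4 | 9 | s
5 | 9 | s
5 | 9 | s
9 | 3 | s
9 | 3 | s
9 | 4 | t
9 | 4 | t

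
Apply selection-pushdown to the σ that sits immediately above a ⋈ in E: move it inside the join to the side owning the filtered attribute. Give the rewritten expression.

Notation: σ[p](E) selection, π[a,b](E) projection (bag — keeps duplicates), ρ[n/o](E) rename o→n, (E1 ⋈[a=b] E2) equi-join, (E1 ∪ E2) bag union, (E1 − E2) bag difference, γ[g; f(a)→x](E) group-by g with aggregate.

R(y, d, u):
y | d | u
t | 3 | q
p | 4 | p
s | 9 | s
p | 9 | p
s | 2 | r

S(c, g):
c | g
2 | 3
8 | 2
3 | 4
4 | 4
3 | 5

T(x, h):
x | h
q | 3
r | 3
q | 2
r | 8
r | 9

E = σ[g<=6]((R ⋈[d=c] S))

σ filters on g, owned by the right side.
E' = (R ⋈[d=c] σ[g<=6](S))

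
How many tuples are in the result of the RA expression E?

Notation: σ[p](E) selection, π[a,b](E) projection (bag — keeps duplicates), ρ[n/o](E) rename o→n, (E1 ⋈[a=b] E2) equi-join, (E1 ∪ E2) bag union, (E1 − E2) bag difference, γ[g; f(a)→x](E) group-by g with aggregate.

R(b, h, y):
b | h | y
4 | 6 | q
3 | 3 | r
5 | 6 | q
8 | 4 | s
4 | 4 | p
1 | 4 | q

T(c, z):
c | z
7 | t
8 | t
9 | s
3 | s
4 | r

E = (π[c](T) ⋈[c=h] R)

Stepwise |·|:
  T → 5
  π[c](T) → 5
  R → 6
  (π[c](T) ⋈[c=h] R) → 4

|E| = 4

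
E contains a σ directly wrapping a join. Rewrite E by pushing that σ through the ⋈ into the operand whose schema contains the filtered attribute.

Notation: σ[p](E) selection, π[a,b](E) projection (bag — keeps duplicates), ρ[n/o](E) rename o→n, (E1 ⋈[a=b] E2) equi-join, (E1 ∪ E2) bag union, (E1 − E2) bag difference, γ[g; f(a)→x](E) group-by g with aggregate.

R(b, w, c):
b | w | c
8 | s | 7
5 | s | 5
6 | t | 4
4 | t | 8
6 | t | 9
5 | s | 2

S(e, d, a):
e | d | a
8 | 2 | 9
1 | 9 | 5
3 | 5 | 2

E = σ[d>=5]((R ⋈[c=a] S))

σ filters on d, owned by the right side.
E' = (R ⋈[c=a] σ[d>=5](S))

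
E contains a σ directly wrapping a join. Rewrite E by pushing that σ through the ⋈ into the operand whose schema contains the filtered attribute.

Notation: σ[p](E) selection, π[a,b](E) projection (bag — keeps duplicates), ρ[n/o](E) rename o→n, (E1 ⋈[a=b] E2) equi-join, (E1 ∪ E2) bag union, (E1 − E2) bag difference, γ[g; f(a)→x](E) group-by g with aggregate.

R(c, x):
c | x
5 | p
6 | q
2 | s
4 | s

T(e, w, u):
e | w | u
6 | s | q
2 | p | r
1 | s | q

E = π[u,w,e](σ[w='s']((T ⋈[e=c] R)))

σ filters on w, owned by the left side.
E' = π[u,w,e]((σ[w='s'](T) ⋈[e=c] R))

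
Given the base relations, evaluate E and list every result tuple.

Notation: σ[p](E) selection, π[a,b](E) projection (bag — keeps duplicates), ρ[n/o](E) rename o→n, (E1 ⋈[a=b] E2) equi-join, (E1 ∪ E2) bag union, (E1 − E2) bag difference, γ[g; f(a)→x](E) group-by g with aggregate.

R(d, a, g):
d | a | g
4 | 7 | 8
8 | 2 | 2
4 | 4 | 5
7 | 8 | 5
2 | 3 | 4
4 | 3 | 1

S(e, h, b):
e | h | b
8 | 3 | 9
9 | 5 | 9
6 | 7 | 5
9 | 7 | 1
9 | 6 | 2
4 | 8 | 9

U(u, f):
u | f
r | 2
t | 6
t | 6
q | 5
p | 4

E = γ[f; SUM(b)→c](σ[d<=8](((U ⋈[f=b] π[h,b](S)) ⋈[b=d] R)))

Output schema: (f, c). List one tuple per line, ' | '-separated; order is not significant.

Per-node cardinality:
  U → 5
  S → 6
  π[h,b](S) → 6
  (U ⋈[f=b] π[h,b](S)) → 2
  R → 6
  ((U ⋈[f=b] π[h,b](S)) ⋈[b=d] R) → 1
  σ[d<=8](((U ⋈[f=b] π[h,b](S)) ⋈[b=d] R)) → 1
  γ[f; SUM(b)→c](σ[d<=8](((U ⋈[f=b] π[h,b](S)) ⋈[b=d] R))) → 1

== RESULT ==
f | c
2 | 2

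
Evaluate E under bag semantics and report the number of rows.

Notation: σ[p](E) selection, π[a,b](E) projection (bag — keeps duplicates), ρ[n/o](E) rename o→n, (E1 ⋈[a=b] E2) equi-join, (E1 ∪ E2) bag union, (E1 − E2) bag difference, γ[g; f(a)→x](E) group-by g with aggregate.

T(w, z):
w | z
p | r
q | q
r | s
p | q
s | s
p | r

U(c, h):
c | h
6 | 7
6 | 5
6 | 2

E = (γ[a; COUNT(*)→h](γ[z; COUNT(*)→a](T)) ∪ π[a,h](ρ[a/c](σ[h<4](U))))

Per-node cardinality:
  T → 6
  γ[z; COUNT(*)→a](T) → 3
  γ[a; COUNT(*)→h](γ[z; COUNT(*)→a](T)) → 1
  U → 3
  σ[h<4](U) → 1
  ρ[a/c](σ[h<4](U)) → 1
  π[a,h](ρ[a/c](σ[h<4](U))) → 1
  (γ[a; COUNT(*)→h](γ[z; COUNT(*)→a](T)) ∪ π[a,h](ρ[a/c](σ[h<4](U)))) → 2

|E| = 2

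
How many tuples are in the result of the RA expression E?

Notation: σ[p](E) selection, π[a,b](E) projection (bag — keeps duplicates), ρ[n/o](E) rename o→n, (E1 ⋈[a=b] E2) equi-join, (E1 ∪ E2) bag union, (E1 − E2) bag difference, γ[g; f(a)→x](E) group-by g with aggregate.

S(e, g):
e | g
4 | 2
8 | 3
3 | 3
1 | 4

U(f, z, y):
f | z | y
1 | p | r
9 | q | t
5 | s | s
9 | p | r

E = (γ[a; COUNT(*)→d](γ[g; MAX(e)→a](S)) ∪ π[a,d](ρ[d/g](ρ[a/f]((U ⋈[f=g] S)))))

Per-node cardinality:
  S → 4
  γ[g; MAX(e)→a](S) → 3
  γ[a; COUNT(*)→d](γ[g; MAX(e)→a](S)) → 3
  U → 4
  S → 4
  (U ⋈[f=g] S) → 0
  ρ[a/f]((U ⋈[f=g] S)) → 0
  ρ[d/g](ρ[a/f]((U ⋈[f=g] S))) → 0
  π[a,d](ρ[d/g](ρ[a/f]((U ⋈[f=g] S)))) → 0
  (γ[a; COUNT(*)→d](γ[g; MAX(e)→a](S)) ∪ π[a,d](ρ[d/g](ρ[a/f]((U ⋈[f=g] S))))) → 3

|E| = 3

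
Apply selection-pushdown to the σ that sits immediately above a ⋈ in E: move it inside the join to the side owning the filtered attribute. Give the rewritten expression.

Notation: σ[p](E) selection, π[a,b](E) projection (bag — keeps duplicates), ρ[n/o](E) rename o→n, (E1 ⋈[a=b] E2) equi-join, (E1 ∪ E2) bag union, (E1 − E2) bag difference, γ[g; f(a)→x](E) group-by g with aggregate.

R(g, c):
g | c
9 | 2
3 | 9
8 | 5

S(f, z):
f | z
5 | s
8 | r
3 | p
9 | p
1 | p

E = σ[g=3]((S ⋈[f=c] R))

σ filters on g, owned by the right side.
E' = (S ⋈[f=c] σ[g=3](R))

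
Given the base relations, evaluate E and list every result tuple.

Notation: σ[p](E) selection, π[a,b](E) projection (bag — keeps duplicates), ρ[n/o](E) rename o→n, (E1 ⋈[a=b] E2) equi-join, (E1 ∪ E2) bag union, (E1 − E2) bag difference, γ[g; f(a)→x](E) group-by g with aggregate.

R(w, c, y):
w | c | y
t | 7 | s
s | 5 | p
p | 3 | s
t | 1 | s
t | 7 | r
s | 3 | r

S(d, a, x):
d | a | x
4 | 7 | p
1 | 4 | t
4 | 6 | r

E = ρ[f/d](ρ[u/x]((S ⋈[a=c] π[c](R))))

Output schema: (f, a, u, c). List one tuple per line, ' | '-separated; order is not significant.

Row counts bottom-up:
  S → 3
  R → 6
  π[c](R) → 6
  (S ⋈[a=c] π[c](R)) → 2
  ρ[u/x]((S ⋈[a=c] π[c](R))) → 2
  ρ[f/d](ρ[u/x]((S ⋈[a=c] π[c](R)))) → 2

== RESULT ==
f | a | u | c
4 | 7 | p | 7
4 | 7 | p | 7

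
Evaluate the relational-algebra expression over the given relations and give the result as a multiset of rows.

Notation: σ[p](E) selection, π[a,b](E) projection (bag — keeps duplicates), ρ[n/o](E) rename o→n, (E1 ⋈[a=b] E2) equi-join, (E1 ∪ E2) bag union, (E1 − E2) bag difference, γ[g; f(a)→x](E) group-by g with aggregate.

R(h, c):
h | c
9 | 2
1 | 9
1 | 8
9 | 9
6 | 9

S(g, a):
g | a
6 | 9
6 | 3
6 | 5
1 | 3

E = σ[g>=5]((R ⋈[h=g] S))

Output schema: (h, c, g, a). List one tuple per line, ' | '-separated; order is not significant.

Subexpression sizes:
  R → 5
  S → 4
  (R ⋈[h=g] S) → 5
  σ[g>=5]((R ⋈[h=g] S)) → 3

== RESULT ==
h | c | g | a
6 | 9 | 6 | 3
6 | 9 | 6 | 5
6 | 9 | 6 | 9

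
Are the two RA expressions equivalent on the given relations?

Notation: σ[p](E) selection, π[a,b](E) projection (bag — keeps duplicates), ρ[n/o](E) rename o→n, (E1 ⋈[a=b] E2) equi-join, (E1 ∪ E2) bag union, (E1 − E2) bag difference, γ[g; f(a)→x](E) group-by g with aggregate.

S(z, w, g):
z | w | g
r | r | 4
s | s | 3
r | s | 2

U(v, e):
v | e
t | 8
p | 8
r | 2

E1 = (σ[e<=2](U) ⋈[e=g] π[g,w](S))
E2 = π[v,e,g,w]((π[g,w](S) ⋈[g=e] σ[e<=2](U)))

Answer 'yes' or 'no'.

E1 row counts bottom-up:
  U → 3
  σ[e<=2](U) → 1
  S → 3
  π[g,w](S) → 3
  (σ[e<=2](U) ⋈[e=g] π[g,w](S)) → 1
E2 row counts bottom-up:
  S → 3
  π[g,w](S) → 3
  U → 3
  σ[e<=2](U) → 1
  (π[g,w](S) ⋈[g=e] σ[e<=2](U)) → 1
  π[v,e,g,w]((π[g,w](S) ⋈[g=e] σ[e<=2](U))) → 1

E1 and E2 produce the same multiset:
v | e | g | w
r | 2 | 2 | s

yes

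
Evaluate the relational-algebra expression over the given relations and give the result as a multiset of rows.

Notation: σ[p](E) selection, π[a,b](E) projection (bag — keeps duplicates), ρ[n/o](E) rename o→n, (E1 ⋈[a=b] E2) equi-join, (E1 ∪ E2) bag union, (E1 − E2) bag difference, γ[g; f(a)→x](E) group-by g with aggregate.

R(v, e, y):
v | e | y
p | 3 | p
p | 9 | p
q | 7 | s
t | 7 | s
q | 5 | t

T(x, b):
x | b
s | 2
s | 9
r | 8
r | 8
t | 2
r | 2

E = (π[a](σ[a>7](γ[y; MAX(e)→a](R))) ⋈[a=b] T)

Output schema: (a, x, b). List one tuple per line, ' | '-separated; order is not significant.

Per-node cardinality:
  R → 5
  γ[y; MAX(e)→a](R) → 3
  σ[a>7](γ[y; MAX(e)→a](R)) → 1
  π[a](σ[a>7](γ[y; MAX(e)→a](R))) → 1
  T → 6
  (π[a](σ[a>7](γ[y; MAX(e)→a](R))) ⋈[a=b] T) → 1

== RESULT ==
a | x | b
9 | s | 9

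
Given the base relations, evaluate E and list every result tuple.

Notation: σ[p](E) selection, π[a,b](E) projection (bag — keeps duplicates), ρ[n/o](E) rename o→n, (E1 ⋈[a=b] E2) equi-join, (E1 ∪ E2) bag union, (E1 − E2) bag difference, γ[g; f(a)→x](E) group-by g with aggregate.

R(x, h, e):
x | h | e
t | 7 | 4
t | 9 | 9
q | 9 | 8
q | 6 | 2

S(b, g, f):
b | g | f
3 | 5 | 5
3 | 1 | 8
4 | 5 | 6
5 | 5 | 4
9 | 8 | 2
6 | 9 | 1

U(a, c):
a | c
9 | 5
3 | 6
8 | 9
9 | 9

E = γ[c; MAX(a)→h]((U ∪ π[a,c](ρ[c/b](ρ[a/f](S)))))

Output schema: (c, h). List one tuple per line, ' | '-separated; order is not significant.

Row counts bottom-up:
  U → 4
  S → 6
  ρ[a/f](S) → 6
  ρ[c/b](ρ[a/f](S)) → 6
  π[a,c](ρ[c/b](ρ[a/f](S))) → 6
  (U ∪ π[a,c](ρ[c/b](ρ[a/f](S)))) → 10
  γ[c; MAX(a)→h]((U ∪ π[a,c](ρ[c/b](ρ[a/f](S))))) → 5

== RESULT ==
c | h
3 | 8
4 | 6
5 | 9
6 | 3
9 | 9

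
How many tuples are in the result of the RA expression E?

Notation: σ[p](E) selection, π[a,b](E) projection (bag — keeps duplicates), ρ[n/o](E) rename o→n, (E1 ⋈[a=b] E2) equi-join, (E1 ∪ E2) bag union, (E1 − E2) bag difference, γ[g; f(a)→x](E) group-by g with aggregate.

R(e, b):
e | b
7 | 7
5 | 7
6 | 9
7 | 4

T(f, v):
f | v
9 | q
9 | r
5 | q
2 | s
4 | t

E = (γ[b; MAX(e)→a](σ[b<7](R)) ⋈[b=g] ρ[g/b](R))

Subexpression sizes:
  R → 4
  σ[b<7](R) → 1
  γ[b; MAX(e)→a](σ[b<7](R)) → 1
  R → 4
  ρ[g/b](R) → 4
  (γ[b; MAX(e)→a](σ[b<7](R)) ⋈[b=g] ρ[g/b](R)) → 1

|E| = 1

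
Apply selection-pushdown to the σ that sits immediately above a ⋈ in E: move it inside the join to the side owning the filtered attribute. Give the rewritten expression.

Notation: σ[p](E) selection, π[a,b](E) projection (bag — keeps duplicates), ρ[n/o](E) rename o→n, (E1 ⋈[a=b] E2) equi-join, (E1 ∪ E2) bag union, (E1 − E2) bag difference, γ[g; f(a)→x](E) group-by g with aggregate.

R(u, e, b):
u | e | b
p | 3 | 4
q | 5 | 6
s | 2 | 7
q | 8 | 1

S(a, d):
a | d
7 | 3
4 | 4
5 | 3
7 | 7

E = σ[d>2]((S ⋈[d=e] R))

σ filters on d, owned by the left side.
E' = (σ[d>2](S) ⋈[d=e] R)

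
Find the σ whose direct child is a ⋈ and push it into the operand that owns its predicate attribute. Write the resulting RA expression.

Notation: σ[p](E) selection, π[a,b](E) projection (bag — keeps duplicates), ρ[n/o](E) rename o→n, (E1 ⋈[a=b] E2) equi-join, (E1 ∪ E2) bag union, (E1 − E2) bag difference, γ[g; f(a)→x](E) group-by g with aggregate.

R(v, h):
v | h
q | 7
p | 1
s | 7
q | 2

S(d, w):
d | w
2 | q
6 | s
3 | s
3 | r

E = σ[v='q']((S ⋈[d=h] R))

σ filters on v, owned by the right side.
E' = (S ⋈[d=h] σ[v='q'](R))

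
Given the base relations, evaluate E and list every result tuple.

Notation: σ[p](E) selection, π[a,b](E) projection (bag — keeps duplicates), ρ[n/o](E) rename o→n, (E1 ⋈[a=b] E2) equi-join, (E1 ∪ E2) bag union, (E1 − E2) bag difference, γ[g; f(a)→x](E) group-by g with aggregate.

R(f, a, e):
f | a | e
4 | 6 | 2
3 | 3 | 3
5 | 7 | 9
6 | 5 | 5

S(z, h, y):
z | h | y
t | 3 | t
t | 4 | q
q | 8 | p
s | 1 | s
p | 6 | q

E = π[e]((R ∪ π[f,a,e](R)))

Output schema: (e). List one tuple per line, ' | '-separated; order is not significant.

Subexpression sizes:
  R → 4
  R → 4
  π[f,a,e](R) → 4
  (R ∪ π[f,a,e](R)) → 8
  π[e]((R ∪ π[f,a,e](R))) → 8

== RESULT ==
e
2
2
3
3
5
5
9
9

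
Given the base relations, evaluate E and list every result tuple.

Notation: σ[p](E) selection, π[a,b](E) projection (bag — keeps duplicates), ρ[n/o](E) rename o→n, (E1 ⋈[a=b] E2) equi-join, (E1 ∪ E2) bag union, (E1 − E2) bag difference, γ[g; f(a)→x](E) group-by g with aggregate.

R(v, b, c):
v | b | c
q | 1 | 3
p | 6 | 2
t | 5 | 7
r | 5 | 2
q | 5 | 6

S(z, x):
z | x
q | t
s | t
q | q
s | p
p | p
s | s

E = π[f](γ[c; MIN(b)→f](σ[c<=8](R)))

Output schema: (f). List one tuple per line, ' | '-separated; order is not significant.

Stepwise |·|:
  R → 5
  σ[c<=8](R) → 5
  γ[c; MIN(b)→f](σ[c<=8](R)) → 4
  π[f](γ[c; MIN(b)→f](σ[c<=8](R))) → 4

== RESULT ==
f
1
5
5
5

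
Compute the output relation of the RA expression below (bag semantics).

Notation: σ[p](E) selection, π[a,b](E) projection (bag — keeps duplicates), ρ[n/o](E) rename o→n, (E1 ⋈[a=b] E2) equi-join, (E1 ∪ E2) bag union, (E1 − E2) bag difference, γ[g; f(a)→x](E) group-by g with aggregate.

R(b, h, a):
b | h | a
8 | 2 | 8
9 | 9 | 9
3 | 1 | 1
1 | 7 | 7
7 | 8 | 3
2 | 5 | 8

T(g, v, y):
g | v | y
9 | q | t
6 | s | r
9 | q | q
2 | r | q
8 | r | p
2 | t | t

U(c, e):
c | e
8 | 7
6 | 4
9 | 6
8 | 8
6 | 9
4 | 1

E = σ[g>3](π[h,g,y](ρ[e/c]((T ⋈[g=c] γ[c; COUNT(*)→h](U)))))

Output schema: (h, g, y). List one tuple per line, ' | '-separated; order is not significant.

Row counts bottom-up:
  T → 6
  U → 6
  γ[c; COUNT(*)→h](U) → 4
  (T ⋈[g=c] γ[c; COUNT(*)→h](U)) → 4
  ρ[e/c]((T ⋈[g=c] γ[c; COUNT(*)→h](U))) → 4
  π[h,g,y](ρ[e/c]((T ⋈[g=c] γ[c; COUNT(*)→h](U)))) → 4
  σ[g>3](π[h,g,y](ρ[e/c]((T ⋈[g=c] γ[c; COUNT(*)→h](U))))) → 4

== RESULT ==
h | g | y
1 | 9 | q
1 | 9 | t
2 | 6 | r
2 | 8 | p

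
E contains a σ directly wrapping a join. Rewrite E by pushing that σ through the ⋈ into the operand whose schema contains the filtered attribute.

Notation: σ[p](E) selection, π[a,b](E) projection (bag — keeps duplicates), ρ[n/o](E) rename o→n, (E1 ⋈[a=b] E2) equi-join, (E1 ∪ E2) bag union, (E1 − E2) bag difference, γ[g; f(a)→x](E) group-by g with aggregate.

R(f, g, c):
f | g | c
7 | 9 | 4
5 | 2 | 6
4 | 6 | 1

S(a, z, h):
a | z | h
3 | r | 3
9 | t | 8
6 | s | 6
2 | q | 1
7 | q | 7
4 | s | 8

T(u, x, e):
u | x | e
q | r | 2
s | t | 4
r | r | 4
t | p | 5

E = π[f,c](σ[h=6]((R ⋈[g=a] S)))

σ filters on h, owned by the right side.
E' = π[f,c]((R ⋈[g=a] σ[h=6](S)))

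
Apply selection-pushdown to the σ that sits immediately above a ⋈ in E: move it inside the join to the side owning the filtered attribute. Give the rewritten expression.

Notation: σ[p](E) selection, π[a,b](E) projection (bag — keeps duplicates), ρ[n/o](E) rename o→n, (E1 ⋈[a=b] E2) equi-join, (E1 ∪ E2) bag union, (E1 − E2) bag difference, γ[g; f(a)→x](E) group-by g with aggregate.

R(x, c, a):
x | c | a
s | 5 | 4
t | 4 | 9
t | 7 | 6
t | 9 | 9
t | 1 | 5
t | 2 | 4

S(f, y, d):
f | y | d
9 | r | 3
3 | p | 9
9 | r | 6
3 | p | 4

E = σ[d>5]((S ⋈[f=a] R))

σ filters on d, owned by the left side.
E' = (σ[d>5](S) ⋈[f=a] R)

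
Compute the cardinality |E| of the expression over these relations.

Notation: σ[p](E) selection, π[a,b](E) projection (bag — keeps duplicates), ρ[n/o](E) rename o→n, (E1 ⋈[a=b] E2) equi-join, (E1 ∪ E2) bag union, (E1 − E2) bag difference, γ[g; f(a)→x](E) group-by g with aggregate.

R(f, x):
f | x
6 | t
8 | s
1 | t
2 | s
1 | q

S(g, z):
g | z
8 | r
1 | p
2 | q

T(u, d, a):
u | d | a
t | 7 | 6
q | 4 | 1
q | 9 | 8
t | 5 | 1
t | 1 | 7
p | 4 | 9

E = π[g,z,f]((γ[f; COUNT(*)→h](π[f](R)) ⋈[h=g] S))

Subexpression sizes:
  R → 5
  π[f](R) → 5
  γ[f; COUNT(*)→h](π[f](R)) → 4
  S → 3
  (γ[f; COUNT(*)→h](π[f](R)) ⋈[h=g] S) → 4
  π[g,z,f]((γ[f; COUNT(*)→h](π[f](R)) ⋈[h=g] S)) → 4

|E| = 4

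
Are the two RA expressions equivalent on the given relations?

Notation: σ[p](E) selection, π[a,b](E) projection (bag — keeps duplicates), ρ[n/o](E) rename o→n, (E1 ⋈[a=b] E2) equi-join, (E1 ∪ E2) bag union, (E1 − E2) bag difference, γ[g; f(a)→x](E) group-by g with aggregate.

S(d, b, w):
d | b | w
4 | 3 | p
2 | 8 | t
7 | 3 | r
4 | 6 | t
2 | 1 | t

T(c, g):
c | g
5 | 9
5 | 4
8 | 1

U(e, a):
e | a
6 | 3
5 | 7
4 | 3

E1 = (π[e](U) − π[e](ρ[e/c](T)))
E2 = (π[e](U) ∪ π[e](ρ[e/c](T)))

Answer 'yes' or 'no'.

E1 subexpression sizes:
  U → 3
  π[e](U) → 3
  T → 3
  ρ[e/c](T) → 3
  π[e](ρ[e/c](T)) → 3
  (π[e](U) − π[e](ρ[e/c](T))) → 2
E2 subexpression sizes:
  U → 3
  π[e](U) → 3
  T → 3
  ρ[e/c](T) → 3
  π[e](ρ[e/c](T)) → 3
  (π[e](U) ∪ π[e](ρ[e/c](T))) → 6

E1 result:
e
4
6
E2 result:
e
4
5
5
5
6
8
Witness: (5,) appears 0× in E1 but 3× in E2.

no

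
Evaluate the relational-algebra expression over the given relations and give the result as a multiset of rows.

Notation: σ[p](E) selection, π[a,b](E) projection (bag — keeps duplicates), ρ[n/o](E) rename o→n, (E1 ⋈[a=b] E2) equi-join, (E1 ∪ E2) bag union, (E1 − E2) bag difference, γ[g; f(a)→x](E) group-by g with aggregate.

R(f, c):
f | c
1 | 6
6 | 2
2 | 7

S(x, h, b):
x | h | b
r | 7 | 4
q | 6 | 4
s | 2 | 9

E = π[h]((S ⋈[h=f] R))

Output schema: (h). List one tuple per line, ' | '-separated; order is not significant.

Stepwise |·|:
  S → 3
  R → 3
  (S ⋈[h=f] R) → 2
  π[h]((S ⋈[h=f] R)) → 2

== RESULT ==
h
2
6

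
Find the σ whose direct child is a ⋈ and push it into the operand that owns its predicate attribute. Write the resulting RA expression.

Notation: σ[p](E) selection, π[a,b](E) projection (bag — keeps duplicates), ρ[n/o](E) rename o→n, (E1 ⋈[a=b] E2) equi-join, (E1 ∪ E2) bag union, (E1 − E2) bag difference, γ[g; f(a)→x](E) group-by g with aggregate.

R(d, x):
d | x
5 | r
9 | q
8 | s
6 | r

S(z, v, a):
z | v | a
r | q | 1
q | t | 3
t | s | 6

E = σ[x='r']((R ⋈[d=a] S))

σ filters on x, owned by the left side.
E' = (σ[x='r'](R) ⋈[d=a] S)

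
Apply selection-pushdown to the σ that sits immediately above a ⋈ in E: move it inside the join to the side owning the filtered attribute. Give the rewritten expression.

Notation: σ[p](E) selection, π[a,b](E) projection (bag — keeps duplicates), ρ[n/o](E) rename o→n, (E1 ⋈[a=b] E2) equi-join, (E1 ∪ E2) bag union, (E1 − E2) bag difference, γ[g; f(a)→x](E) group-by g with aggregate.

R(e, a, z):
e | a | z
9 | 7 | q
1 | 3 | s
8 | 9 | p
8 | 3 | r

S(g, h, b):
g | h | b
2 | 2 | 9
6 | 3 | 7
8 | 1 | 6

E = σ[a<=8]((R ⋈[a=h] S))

σ filters on a, owned by the left side.
E' = (σ[a<=8](R) ⋈[a=h] S)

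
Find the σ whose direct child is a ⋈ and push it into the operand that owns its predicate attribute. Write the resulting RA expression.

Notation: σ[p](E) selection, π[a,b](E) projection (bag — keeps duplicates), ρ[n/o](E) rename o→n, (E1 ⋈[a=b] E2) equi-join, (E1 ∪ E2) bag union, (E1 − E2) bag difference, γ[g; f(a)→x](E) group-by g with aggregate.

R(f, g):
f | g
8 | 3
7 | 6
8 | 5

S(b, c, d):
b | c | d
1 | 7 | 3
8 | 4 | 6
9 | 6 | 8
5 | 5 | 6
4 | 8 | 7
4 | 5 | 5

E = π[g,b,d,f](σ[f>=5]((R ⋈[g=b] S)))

σ filters on f, owned by the left side.
E' = π[g,b,d,f]((σ[f>=5](R) ⋈[g=b] S))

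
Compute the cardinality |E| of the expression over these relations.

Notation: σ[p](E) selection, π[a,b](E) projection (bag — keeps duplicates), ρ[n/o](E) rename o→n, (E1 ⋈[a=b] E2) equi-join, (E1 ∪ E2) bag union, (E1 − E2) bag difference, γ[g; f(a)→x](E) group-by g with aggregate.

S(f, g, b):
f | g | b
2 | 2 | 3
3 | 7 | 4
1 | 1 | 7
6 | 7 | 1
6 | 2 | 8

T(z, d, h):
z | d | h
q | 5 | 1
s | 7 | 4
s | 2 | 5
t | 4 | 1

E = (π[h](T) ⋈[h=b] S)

Stepwise |·|:
  T → 4
  π[h](T) → 4
  S → 5
  (π[h](T) ⋈[h=b] S) → 3

|E| = 3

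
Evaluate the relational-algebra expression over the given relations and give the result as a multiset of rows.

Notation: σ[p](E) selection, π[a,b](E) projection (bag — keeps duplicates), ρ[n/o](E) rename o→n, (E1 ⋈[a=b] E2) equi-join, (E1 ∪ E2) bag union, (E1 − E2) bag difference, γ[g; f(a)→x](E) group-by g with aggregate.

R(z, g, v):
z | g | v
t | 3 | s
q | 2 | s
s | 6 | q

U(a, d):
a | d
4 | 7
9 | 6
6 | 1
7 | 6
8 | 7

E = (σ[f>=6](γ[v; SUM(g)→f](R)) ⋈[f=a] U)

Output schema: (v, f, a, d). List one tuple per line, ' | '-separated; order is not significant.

Per-node cardinality:
  R → 3
  γ[v; SUM(g)→f](R) → 2
  σ[f>=6](γ[v; SUM(g)→f](R)) → 1
  U → 5
  (σ[f>=6](γ[v; SUM(g)→f](R)) ⋈[f=a] U) → 1

== RESULT ==
v | f | a | d
q | 6 | 6 | 1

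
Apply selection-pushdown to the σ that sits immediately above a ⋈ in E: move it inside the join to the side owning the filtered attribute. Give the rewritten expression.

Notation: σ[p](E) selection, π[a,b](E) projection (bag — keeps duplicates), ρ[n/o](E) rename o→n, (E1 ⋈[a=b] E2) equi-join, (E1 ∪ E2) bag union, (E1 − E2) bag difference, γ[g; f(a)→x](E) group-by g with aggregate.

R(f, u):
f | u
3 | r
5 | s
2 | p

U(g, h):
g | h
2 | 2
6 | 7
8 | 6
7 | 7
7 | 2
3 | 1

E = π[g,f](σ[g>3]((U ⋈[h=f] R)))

σ filters on g, owned by the left side.
E' = π[g,f]((σ[g>3](U) ⋈[h=f] R))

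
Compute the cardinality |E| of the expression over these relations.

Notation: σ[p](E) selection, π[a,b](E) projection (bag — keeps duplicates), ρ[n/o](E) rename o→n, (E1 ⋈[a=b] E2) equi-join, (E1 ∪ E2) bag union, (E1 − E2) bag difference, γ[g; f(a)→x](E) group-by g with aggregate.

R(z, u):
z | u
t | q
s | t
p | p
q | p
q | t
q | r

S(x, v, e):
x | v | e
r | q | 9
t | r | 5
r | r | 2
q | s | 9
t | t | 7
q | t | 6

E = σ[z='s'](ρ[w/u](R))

Per-node cardinality:
  R → 6
  ρ[w/u](R) → 6
  σ[z='s'](ρ[w/u](R)) → 1

|E| = 1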